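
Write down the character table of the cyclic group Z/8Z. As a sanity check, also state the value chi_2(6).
Character table of Z/8Z (irreps indexed chi_0,...,chi_7 with chi_k(m) = zeta_8^(k*m), zeta_8 = exp(2*pi*i/8)):
  irrep \ class  {0} (size 1)  {1} (size 1)    {2} (size 1)  {3} (size 1)    {4} (size 1)  {5} (size 1)    {6} (size 1)  {7} (size 1)  
  chi_0          1             1               1             1               1             1               1             1             
  chi_1          1             exp(I*pi/4)     I             exp(3*I*pi/4)   -1            exp(-3*I*pi/4)  -I            exp(-I*pi/4)  
  chi_2          1             I               -1            -I              1             I               -1            -I            
  chi_3          1             exp(3*I*pi/4)   -I            exp(I*pi/4)     -1            exp(-I*pi/4)    I             exp(-3*I*pi/4)
  chi_4          1             -1              1             -1              1             -1              1             -1            
  chi_5          1             exp(-3*I*pi/4)  I             exp(-I*pi/4)    -1            exp(I*pi/4)     -I            exp(3*I*pi/4) 
  chi_6          1             -I              -1            I               1             -I              -1            I             
  chi_7          1             exp(-I*pi/4)    -I            exp(-3*I*pi/4)  -1            exp(3*I*pi/4)   I             exp(I*pi/4)   

Spot check: chi_2(6) = zeta_8^(2*6) = zeta_8^12 = -1.

Working: Z/8Z is abelian, so all 8 irreducible complex representations are 1-dimensional. They are given by chi_k(m) = zeta_8^(k*m) for k = 0,...,7. Row orthogonality: sum_m chi_k(m) conj(chi_l(m)) = 8 * [k = l].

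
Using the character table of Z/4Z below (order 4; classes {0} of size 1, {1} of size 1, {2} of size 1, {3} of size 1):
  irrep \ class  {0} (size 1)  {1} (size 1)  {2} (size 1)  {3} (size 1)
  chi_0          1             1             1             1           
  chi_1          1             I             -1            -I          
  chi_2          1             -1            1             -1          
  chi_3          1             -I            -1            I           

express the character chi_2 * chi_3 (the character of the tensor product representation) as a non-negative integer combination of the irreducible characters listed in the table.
chi_2 tensor chi_3 = chi_1 (all other irreducibles have multiplicity 0).

Justification: The character of a tensor product is the pointwise product (chi_2 * chi_3)(C) = chi_2(C) * chi_3(C):
  {0}: (1)*(1), {1}: (-1)*(-I), {2}: (1)*(-1), {3}: (-1)*(I)
so (chi_2 * chi_3) takes values
  {0} -> 1, {1} -> I, {2} -> -1, {3} -> -I.
Now take the inner product of this character with each irreducible chi from the table, <chi_2*chi_3, chi> = (1/4) sum_C |C| (chi_2*chi_3)(C) conj(chi(C)):
  <chi_2*chi_3, chi_0> = (1/4)[1*(1)*conj(1) + 1*(I)*conj(1) + 1*(-1)*conj(1) + 1*(-I)*conj(1)]
      = (1/4)[(1) + (I) + (-1) + (-I)] = 0/4 = 0
  <chi_2*chi_3, chi_1> = (1/4)[1*(1)*conj(1) + 1*(I)*conj(I) + 1*(-1)*conj(-1) + 1*(-I)*conj(-I)]
      = (1/4)[(1) + (1) + (1) + (1)] = 4/4 = 1
  <chi_2*chi_3, chi_2> = (1/4)[1*(1)*conj(1) + 1*(I)*conj(-1) + 1*(-1)*conj(1) + 1*(-I)*conj(-1)]
      = (1/4)[(1) + (-I) + (-1) + (I)] = 0/4 = 0
  <chi_2*chi_3, chi_3> = (1/4)[1*(1)*conj(1) + 1*(I)*conj(-I) + 1*(-1)*conj(-1) + 1*(-I)*conj(I)]
      = (1/4)[(1) + (-1) + (1) + (-1)] = 0/4 = 0
(Exp terms are combined using exp(i*s)*conj(exp(i*t)) = exp(i*(s-t)), and sums of them are collapsed using the identity that for every m > 1 the m distinct m-th roots of unity sum to 0, e.g. 1 + exp(2*I*pi/3) + exp(-2*I*pi/3) = 0.)
Hence the multiplicities are chi_1: 1. Dimension check: dim(chi_2)*dim(chi_3) = 1*1 = 1 and sum (mult * dim) = 1*1 = 1.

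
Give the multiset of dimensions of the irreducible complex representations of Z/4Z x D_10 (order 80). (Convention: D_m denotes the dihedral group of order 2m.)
Dimensions: 1, 1, 1, 1, 1, 1, 1, 1, 1, 1, 1, 1, 1, 1, 1, 1, 2, 2, 2, 2, 2, 2, 2, 2, 2, 2, 2, 2, 2, 2, 2, 2

Reasoning: There are 32 irreducibles (= number of conjugacy classes). Their dimensions d_i satisfy sum d_i^2 = |G| = 80: 1 + 1 + 1 + 1 + 1 + 1 + 1 + 1 + 1 + 1 + 1 + 1 + 1 + 1 + 1 + 1 + 4 + 4 + 4 + 4 + 4 + 4 + 4 + 4 + 4 + 4 + 4 + 4 + 4 + 4 + 4 + 4 = 80. (For the product with Z/4Z: each of the 4 1-dim characters of Z/4Z tensors with each irrep of D_10, giving 4 copies of each D_10-dimension.)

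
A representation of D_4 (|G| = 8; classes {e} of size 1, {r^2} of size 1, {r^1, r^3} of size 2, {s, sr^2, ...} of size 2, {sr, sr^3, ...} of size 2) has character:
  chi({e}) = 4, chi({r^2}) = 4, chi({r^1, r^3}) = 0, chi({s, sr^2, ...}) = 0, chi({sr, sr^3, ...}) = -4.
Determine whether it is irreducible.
Not irreducible (reducible): <chi, chi> = 8 > 1.

Why: <chi, chi> = (1/|G|) sum_C |C| * |chi(C)|^2 = (1/8)[1*|4|^2 + 1*|4|^2 + 2*|0|^2 + 2*|0|^2 + 2*|-4|^2]
  = (1/8)[(16) + (16) + (0) + (0) + (32)] = 64/8 = 8.
A character is irreducible iff <chi, chi> = 1, so this representation is reducible.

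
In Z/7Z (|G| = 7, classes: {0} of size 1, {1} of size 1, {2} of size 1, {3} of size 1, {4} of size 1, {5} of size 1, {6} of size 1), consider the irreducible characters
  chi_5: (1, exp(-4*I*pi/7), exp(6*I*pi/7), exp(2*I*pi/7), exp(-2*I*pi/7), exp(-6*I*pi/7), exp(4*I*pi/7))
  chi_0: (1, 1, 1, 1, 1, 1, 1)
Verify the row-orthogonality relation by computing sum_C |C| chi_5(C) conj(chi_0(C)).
Sum = 0; so <chi_5, chi_0> = 0 (distinct irreducibles are orthogonal).

Reasoning: Compute term by term over conjugacy classes (|C| * chi_5(C) * conj(chi_0(C))):
  1*(1)*conj(1) + 1*(exp(-4*I*pi/7))*conj(1) + 1*(exp(6*I*pi/7))*conj(1) + 1*(exp(2*I*pi/7))*conj(1) + 1*(exp(-2*I*pi/7))*conj(1) + 1*(exp(-6*I*pi/7))*conj(1) + 1*(exp(4*I*pi/7))*conj(1)
  = (1) + (exp(-4*I*pi/7)) + (exp(6*I*pi/7)) + (exp(2*I*pi/7)) + (exp(-2*I*pi/7)) + (exp(-6*I*pi/7)) + (exp(4*I*pi/7))
  = 0.
(Exp terms are combined using exp(i*s)*conj(exp(i*t)) = exp(i*(s-t)), and sums of them are collapsed using the identity that for every m > 1 the m distinct m-th roots of unity sum to 0, e.g. 1 + exp(2*I*pi/3) + exp(-2*I*pi/3) = 0.)
Dividing by |G| = 7 gives 0/7 = 0, matching the row-orthogonality relation <chi_5, chi_0> = [chi_5 = chi_0].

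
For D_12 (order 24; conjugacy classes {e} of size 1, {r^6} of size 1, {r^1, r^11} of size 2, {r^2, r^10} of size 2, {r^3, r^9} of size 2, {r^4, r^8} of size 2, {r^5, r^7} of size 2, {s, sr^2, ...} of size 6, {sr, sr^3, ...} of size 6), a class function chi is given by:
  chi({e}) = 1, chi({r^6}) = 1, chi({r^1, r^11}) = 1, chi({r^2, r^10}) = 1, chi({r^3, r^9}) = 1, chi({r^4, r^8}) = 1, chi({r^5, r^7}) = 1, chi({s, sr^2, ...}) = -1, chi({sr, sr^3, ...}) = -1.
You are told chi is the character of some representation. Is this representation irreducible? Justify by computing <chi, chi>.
Irreducible: <chi, chi> = 1.

Why: <chi, chi> = (1/|G|) sum_C |C| * |chi(C)|^2 = (1/24)[1*|1|^2 + 1*|1|^2 + 2*|1|^2 + 2*|1|^2 + 2*|1|^2 + 2*|1|^2 + 2*|1|^2 + 6*|-1|^2 + 6*|-1|^2]
  = (1/24)[(1) + (1) + (2) + (2) + (2) + (2) + (2) + (6) + (6)] = 24/24 = 1.
A character is irreducible iff <chi, chi> = 1, so this representation is irreducible.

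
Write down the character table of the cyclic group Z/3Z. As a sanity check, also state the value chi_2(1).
Character table of Z/3Z (irreps indexed chi_0,...,chi_2 with chi_k(m) = zeta_3^(k*m), zeta_3 = exp(2*pi*i/3)):
  irrep \ class  {0} (size 1)  {1} (size 1)    {2} (size 1)  
  chi_0          1             1               1             
  chi_1          1             exp(2*I*pi/3)   exp(-2*I*pi/3)
  chi_2          1             exp(-2*I*pi/3)  exp(2*I*pi/3) 

Spot check: chi_2(1) = zeta_3^(2*1) = zeta_3^2 = exp(-2*I*pi/3).

Reasoning: Z/3Z is abelian, so all 3 irreducible complex representations are 1-dimensional. They are given by chi_k(m) = zeta_3^(k*m) for k = 0,...,2. Row orthogonality: sum_m chi_k(m) conj(chi_l(m)) = 3 * [k = l].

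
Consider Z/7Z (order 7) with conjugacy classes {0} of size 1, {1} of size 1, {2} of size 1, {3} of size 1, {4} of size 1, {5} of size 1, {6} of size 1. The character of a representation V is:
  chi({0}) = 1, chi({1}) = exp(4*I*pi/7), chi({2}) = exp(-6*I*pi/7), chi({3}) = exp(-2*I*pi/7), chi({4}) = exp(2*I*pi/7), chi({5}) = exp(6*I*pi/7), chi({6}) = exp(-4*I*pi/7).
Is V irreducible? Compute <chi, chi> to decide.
Irreducible: <chi, chi> = 1.

Solution. <chi, chi> = (1/|G|) sum_C |C| * |chi(C)|^2 = (1/7)[1*|1|^2 + 1*|exp(4*I*pi/7)|^2 + 1*|exp(-6*I*pi/7)|^2 + 1*|exp(-2*I*pi/7)|^2 + 1*|exp(2*I*pi/7)|^2 + 1*|exp(6*I*pi/7)|^2 + 1*|exp(-4*I*pi/7)|^2]
  = (1/7)[(1) + (1) + (1) + (1) + (1) + (1) + (1)] = 7/7 = 1.
(Exp terms are combined using exp(i*s)*conj(exp(i*t)) = exp(i*(s-t)), and sums of them are collapsed using the identity that for every m > 1 the m distinct m-th roots of unity sum to 0, e.g. 1 + exp(2*I*pi/3) + exp(-2*I*pi/3) = 0.)
A character is irreducible iff <chi, chi> = 1, so this representation is irreducible.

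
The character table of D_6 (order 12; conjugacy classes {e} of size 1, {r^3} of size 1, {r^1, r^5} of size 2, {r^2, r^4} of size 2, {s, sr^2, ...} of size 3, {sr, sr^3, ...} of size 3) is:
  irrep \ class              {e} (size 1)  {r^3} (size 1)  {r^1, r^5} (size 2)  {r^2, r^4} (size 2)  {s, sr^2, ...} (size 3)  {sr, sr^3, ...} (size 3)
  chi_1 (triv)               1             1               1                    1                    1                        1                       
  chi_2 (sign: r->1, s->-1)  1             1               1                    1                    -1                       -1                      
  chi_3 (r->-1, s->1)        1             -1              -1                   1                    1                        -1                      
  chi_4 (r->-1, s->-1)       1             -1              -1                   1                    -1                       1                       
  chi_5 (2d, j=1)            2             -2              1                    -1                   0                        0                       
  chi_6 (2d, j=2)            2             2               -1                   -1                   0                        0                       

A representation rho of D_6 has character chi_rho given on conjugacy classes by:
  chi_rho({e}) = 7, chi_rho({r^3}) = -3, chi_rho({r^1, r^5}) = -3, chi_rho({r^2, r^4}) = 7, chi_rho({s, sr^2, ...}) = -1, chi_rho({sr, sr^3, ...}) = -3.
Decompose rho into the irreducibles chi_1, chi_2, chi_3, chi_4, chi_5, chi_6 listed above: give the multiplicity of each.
Multiplicities: chi_1: 0, chi_2: 2, chi_3: 3, chi_4: 2, chi_5: 0, chi_6: 0.

Details: Use <chi_rho, chi> = (1/|G|) sum_C |C| * chi_rho(C) * conj(chi(C)) with |G| = 12 for each irreducible chi in the table:
  <chi_rho, chi_1> = (1/12)[1*(7)*conj(1) + 1*(-3)*conj(1) + 2*(-3)*conj(1) + 2*(7)*conj(1) + 3*(-1)*conj(1) + 3*(-3)*conj(1)]
      = (1/12)[(7) + (-3) + (-6) + (14) + (-3) + (-9)] = 0/12 = 0
  <chi_rho, chi_2> = (1/12)[1*(7)*conj(1) + 1*(-3)*conj(1) + 2*(-3)*conj(1) + 2*(7)*conj(1) + 3*(-1)*conj(-1) + 3*(-3)*conj(-1)]
      = (1/12)[(7) + (-3) + (-6) + (14) + (3) + (9)] = 24/12 = 2
  <chi_rho, chi_3> = (1/12)[1*(7)*conj(1) + 1*(-3)*conj(-1) + 2*(-3)*conj(-1) + 2*(7)*conj(1) + 3*(-1)*conj(1) + 3*(-3)*conj(-1)]
      = (1/12)[(7) + (3) + (6) + (14) + (-3) + (9)] = 36/12 = 3
  <chi_rho, chi_4> = (1/12)[1*(7)*conj(1) + 1*(-3)*conj(-1) + 2*(-3)*conj(-1) + 2*(7)*conj(1) + 3*(-1)*conj(-1) + 3*(-3)*conj(1)]
      = (1/12)[(7) + (3) + (6) + (14) + (3) + (-9)] = 24/12 = 2
  <chi_rho, chi_5> = (1/12)[1*(7)*conj(2) + 1*(-3)*conj(-2) + 2*(-3)*conj(1) + 2*(7)*conj(-1) + 3*(-1)*conj(0) + 3*(-3)*conj(0)]
      = (1/12)[(14) + (6) + (-6) + (-14) + (0) + (0)] = 0/12 = 0
  <chi_rho, chi_6> = (1/12)[1*(7)*conj(2) + 1*(-3)*conj(2) + 2*(-3)*conj(-1) + 2*(7)*conj(-1) + 3*(-1)*conj(0) + 3*(-3)*conj(0)]
      = (1/12)[(14) + (-6) + (6) + (-14) + (0) + (0)] = 0/12 = 0
Dimension check: dim(rho) = sum (mult * dim) = 0*1 + 2*1 + 3*1 + 2*1 + 0*2 + 0*2 = 7 = chi_rho(e) = 7.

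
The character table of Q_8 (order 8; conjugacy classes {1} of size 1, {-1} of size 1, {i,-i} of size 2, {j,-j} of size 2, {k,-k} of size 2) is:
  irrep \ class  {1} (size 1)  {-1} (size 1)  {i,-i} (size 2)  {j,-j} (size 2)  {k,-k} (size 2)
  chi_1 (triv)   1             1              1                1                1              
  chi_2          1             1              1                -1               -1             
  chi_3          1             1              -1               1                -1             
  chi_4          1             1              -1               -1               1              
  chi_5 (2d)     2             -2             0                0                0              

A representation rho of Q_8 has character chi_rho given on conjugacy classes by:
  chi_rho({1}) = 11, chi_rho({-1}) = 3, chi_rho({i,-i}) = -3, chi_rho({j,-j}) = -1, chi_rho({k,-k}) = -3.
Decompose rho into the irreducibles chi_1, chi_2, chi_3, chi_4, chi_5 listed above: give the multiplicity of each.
Multiplicities: chi_1: 0, chi_2: 2, chi_3: 3, chi_4: 2, chi_5: 2.

Details: Use <chi_rho, chi> = (1/|G|) sum_C |C| * chi_rho(C) * conj(chi(C)) with |G| = 8 for each irreducible chi in the table:
  <chi_rho, chi_1> = (1/8)[1*(11)*conj(1) + 1*(3)*conj(1) + 2*(-3)*conj(1) + 2*(-1)*conj(1) + 2*(-3)*conj(1)]
      = (1/8)[(11) + (3) + (-6) + (-2) + (-6)] = 0/8 = 0
  <chi_rho, chi_2> = (1/8)[1*(11)*conj(1) + 1*(3)*conj(1) + 2*(-3)*conj(1) + 2*(-1)*conj(-1) + 2*(-3)*conj(-1)]
      = (1/8)[(11) + (3) + (-6) + (2) + (6)] = 16/8 = 2
  <chi_rho, chi_3> = (1/8)[1*(11)*conj(1) + 1*(3)*conj(1) + 2*(-3)*conj(-1) + 2*(-1)*conj(1) + 2*(-3)*conj(-1)]
      = (1/8)[(11) + (3) + (6) + (-2) + (6)] = 24/8 = 3
  <chi_rho, chi_4> = (1/8)[1*(11)*conj(1) + 1*(3)*conj(1) + 2*(-3)*conj(-1) + 2*(-1)*conj(-1) + 2*(-3)*conj(1)]
      = (1/8)[(11) + (3) + (6) + (2) + (-6)] = 16/8 = 2
  <chi_rho, chi_5> = (1/8)[1*(11)*conj(2) + 1*(3)*conj(-2) + 2*(-3)*conj(0) + 2*(-1)*conj(0) + 2*(-3)*conj(0)]
      = (1/8)[(22) + (-6) + (0) + (0) + (0)] = 16/8 = 2
Dimension check: dim(rho) = sum (mult * dim) = 0*1 + 2*1 + 3*1 + 2*1 + 2*2 = 11 = chi_rho(e) = 11.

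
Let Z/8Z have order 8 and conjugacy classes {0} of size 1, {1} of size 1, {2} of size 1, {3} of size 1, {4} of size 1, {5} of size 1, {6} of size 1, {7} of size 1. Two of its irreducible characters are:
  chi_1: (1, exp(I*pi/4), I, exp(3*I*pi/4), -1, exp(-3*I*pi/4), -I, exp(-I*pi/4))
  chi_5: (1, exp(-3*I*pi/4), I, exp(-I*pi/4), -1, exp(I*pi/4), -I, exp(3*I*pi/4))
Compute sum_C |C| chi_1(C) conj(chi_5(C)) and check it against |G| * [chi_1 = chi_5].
Sum = 0; so <chi_1, chi_5> = 0 (distinct irreducibles are orthogonal).

Solution. Compute term by term over conjugacy classes (|C| * chi_1(C) * conj(chi_5(C))):
  1*(1)*conj(1) + 1*(exp(I*pi/4))*conj(exp(-3*I*pi/4)) + 1*(I)*conj(I) + 1*(exp(3*I*pi/4))*conj(exp(-I*pi/4)) + 1*(-1)*conj(-1) + 1*(exp(-3*I*pi/4))*conj(exp(I*pi/4)) + 1*(-I)*conj(-I) + 1*(exp(-I*pi/4))*conj(exp(3*I*pi/4))
  = (1) + (-1) + (1) + (-1) + (1) + (-1) + (1) + (-1)
  = 0.
(Exp terms are combined using exp(i*s)*conj(exp(i*t)) = exp(i*(s-t)), and sums of them are collapsed using the identity that for every m > 1 the m distinct m-th roots of unity sum to 0, e.g. 1 + exp(2*I*pi/3) + exp(-2*I*pi/3) = 0.)
Dividing by |G| = 8 gives 0/8 = 0, matching the row-orthogonality relation <chi_1, chi_5> = [chi_1 = chi_5].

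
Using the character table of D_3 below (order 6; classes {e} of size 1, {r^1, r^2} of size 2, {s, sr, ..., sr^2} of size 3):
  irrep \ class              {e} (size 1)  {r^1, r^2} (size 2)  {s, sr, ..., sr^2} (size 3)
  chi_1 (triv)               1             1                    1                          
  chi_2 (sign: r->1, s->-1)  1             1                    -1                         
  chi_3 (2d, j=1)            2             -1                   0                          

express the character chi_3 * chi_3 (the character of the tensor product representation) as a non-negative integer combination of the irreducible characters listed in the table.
chi_3 tensor chi_3 = chi_1 + chi_2 + chi_3 (all other irreducibles have multiplicity 0).

Solution. The character of a tensor product is the pointwise product (chi_3 * chi_3)(C) = chi_3(C) * chi_3(C):
  {e}: (2)*(2), {r^1, r^2}: (-1)*(-1), {s, sr, ..., sr^2}: (0)*(0)
so (chi_3 * chi_3) takes values
  {e} -> 4, {r^1, r^2} -> 1, {s, sr, ..., sr^2} -> 0.
Now take the inner product of this character with each irreducible chi from the table, <chi_3*chi_3, chi> = (1/6) sum_C |C| (chi_3*chi_3)(C) conj(chi(C)):
  <chi_3*chi_3, chi_1> = (1/6)[1*(4)*conj(1) + 2*(1)*conj(1) + 3*(0)*conj(1)]
      = (1/6)[(4) + (2) + (0)] = 6/6 = 1
  <chi_3*chi_3, chi_2> = (1/6)[1*(4)*conj(1) + 2*(1)*conj(1) + 3*(0)*conj(-1)]
      = (1/6)[(4) + (2) + (0)] = 6/6 = 1
  <chi_3*chi_3, chi_3> = (1/6)[1*(4)*conj(2) + 2*(1)*conj(-1) + 3*(0)*conj(0)]
      = (1/6)[(8) + (-2) + (0)] = 6/6 = 1
Hence the multiplicities are chi_1: 1, chi_2: 1, chi_3: 1. Dimension check: dim(chi_3)*dim(chi_3) = 2*2 = 4 and sum (mult * dim) = 1*1 + 1*1 + 1*2 = 4.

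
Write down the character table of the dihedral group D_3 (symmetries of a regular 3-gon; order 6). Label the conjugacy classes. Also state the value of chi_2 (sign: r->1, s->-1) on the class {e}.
Conjugacy classes: {e} of size 1, {r^1, r^2} of size 2, {s, sr, ..., sr^2} of size 3.
Character table:
  irrep \ class              {e} (size 1)  {r^1, r^2} (size 2)  {s, sr, ..., sr^2} (size 3)
  chi_1 (triv)               1             1                    1                          
  chi_2 (sign: r->1, s->-1)  1             1                    -1                         
  chi_3 (2d, j=1)            2             -1                   0                          

Spot check: chi_2 (sign: r->1, s->-1) on {e} = 1.

Derivation: D_3 has order 2*3 = 6 with 3 conjugacy classes, hence 3 irreducibles. Sum of squared dims 1 + 1 + 4 = 6 = |G|. Linear characters come from the abelianisation; the 2-dimensional irreps have character r^k -> 2*cos(2*pi*j*k/3), reflections -> 0.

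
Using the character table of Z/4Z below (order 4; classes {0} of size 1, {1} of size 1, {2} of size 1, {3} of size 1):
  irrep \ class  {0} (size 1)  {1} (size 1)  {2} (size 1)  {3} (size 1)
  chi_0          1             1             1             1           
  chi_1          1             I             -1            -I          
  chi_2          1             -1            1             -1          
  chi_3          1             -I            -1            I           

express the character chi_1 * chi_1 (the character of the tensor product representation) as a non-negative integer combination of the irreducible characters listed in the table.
chi_1 tensor chi_1 = chi_2 (all other irreducibles have multiplicity 0).

Why: The character of a tensor product is the pointwise product (chi_1 * chi_1)(C) = chi_1(C) * chi_1(C):
  {0}: (1)*(1), {1}: (I)*(I), {2}: (-1)*(-1), {3}: (-I)*(-I)
so (chi_1 * chi_1) takes values
  {0} -> 1, {1} -> -1, {2} -> 1, {3} -> -1.
Now take the inner product of this character with each irreducible chi from the table, <chi_1*chi_1, chi> = (1/4) sum_C |C| (chi_1*chi_1)(C) conj(chi(C)):
  <chi_1*chi_1, chi_0> = (1/4)[1*(1)*conj(1) + 1*(-1)*conj(1) + 1*(1)*conj(1) + 1*(-1)*conj(1)]
      = (1/4)[(1) + (-1) + (1) + (-1)] = 0/4 = 0
  <chi_1*chi_1, chi_1> = (1/4)[1*(1)*conj(1) + 1*(-1)*conj(I) + 1*(1)*conj(-1) + 1*(-1)*conj(-I)]
      = (1/4)[(1) + (I) + (-1) + (-I)] = 0/4 = 0
  <chi_1*chi_1, chi_2> = (1/4)[1*(1)*conj(1) + 1*(-1)*conj(-1) + 1*(1)*conj(1) + 1*(-1)*conj(-1)]
      = (1/4)[(1) + (1) + (1) + (1)] = 4/4 = 1
  <chi_1*chi_1, chi_3> = (1/4)[1*(1)*conj(1) + 1*(-1)*conj(-I) + 1*(1)*conj(-1) + 1*(-1)*conj(I)]
      = (1/4)[(1) + (-I) + (-1) + (I)] = 0/4 = 0
(Exp terms are combined using exp(i*s)*conj(exp(i*t)) = exp(i*(s-t)), and sums of them are collapsed using the identity that for every m > 1 the m distinct m-th roots of unity sum to 0, e.g. 1 + exp(2*I*pi/3) + exp(-2*I*pi/3) = 0.)
Hence the multiplicities are chi_2: 1. Dimension check: dim(chi_1)*dim(chi_1) = 1*1 = 1 and sum (mult * dim) = 1*1 = 1.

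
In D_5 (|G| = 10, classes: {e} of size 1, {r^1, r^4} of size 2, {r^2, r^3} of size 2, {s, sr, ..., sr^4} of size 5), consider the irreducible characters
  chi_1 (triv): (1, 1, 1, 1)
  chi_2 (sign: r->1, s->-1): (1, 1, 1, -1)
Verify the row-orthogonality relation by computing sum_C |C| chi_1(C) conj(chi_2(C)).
Sum = 0; so <chi_1, chi_2> = 0 (distinct irreducibles are orthogonal).

Why: Compute term by term over conjugacy classes (|C| * chi_1(C) * conj(chi_2(C))):
  1*(1)*conj(1) + 2*(1)*conj(1) + 2*(1)*conj(1) + 5*(1)*conj(-1)
  = (1) + (2) + (2) + (-5)
  = 0.
Dividing by |G| = 10 gives 0/10 = 0, matching the row-orthogonality relation <chi_1, chi_2> = [chi_1 = chi_2].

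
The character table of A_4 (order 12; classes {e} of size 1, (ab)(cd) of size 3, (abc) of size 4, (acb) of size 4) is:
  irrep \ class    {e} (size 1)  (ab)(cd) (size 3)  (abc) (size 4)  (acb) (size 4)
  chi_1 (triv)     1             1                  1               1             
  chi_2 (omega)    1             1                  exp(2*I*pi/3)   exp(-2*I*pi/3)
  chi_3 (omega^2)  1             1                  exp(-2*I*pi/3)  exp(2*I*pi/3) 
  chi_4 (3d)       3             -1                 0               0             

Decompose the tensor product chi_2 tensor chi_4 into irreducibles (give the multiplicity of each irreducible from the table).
chi_2 tensor chi_4 = chi_4 (all other irreducibles have multiplicity 0).

Working: The character of a tensor product is the pointwise product (chi_2 * chi_4)(C) = chi_2(C) * chi_4(C):
  {e}: (1)*(3), (ab)(cd): (1)*(-1), (abc): (exp(2*I*pi/3))*(0), (acb): (exp(-2*I*pi/3))*(0)
so (chi_2 * chi_4) takes values
  {e} -> 3, (ab)(cd) -> -1, (abc) -> 0, (acb) -> 0.
Now take the inner product of this character with each irreducible chi from the table, <chi_2*chi_4, chi> = (1/12) sum_C |C| (chi_2*chi_4)(C) conj(chi(C)):
  <chi_2*chi_4, chi_1> = (1/12)[1*(3)*conj(1) + 3*(-1)*conj(1) + 4*(0)*conj(1) + 4*(0)*conj(1)]
      = (1/12)[(3) + (-3) + (0) + (0)] = 0/12 = 0
  <chi_2*chi_4, chi_2> = (1/12)[1*(3)*conj(1) + 3*(-1)*conj(1) + 4*(0)*conj(exp(2*I*pi/3)) + 4*(0)*conj(exp(-2*I*pi/3))]
      = (1/12)[(3) + (-3) + (0) + (0)] = 0/12 = 0
  <chi_2*chi_4, chi_3> = (1/12)[1*(3)*conj(1) + 3*(-1)*conj(1) + 4*(0)*conj(exp(-2*I*pi/3)) + 4*(0)*conj(exp(2*I*pi/3))]
      = (1/12)[(3) + (-3) + (0) + (0)] = 0/12 = 0
  <chi_2*chi_4, chi_4> = (1/12)[1*(3)*conj(3) + 3*(-1)*conj(-1) + 4*(0)*conj(0) + 4*(0)*conj(0)]
      = (1/12)[(9) + (3) + (0) + (0)] = 12/12 = 1
(Exp terms are combined using exp(i*s)*conj(exp(i*t)) = exp(i*(s-t)), and sums of them are collapsed using the identity that for every m > 1 the m distinct m-th roots of unity sum to 0, e.g. 1 + exp(2*I*pi/3) + exp(-2*I*pi/3) = 0.)
Hence the multiplicities are chi_4: 1. Dimension check: dim(chi_2)*dim(chi_4) = 1*3 = 3 and sum (mult * dim) = 1*3 = 3.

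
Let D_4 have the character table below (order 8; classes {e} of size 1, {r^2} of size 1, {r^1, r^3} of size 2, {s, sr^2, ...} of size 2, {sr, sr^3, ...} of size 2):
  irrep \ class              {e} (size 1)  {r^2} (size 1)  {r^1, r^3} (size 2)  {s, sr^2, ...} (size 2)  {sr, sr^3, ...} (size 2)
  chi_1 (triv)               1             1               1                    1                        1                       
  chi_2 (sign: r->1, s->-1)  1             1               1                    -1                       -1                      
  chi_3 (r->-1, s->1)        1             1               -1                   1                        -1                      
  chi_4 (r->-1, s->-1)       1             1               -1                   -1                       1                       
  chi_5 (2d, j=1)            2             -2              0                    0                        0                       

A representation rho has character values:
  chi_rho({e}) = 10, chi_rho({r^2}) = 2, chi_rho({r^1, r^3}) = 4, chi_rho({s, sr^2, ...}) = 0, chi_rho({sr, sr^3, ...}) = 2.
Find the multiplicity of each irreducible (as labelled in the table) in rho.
Multiplicities: chi_1: 3, chi_2: 2, chi_3: 0, chi_4: 1, chi_5: 2.

Details: Use <chi_rho, chi> = (1/|G|) sum_C |C| * chi_rho(C) * conj(chi(C)) with |G| = 8 for each irreducible chi in the table:
  <chi_rho, chi_1> = (1/8)[1*(10)*conj(1) + 1*(2)*conj(1) + 2*(4)*conj(1) + 2*(0)*conj(1) + 2*(2)*conj(1)]
      = (1/8)[(10) + (2) + (8) + (0) + (4)] = 24/8 = 3
  <chi_rho, chi_2> = (1/8)[1*(10)*conj(1) + 1*(2)*conj(1) + 2*(4)*conj(1) + 2*(0)*conj(-1) + 2*(2)*conj(-1)]
      = (1/8)[(10) + (2) + (8) + (0) + (-4)] = 16/8 = 2
  <chi_rho, chi_3> = (1/8)[1*(10)*conj(1) + 1*(2)*conj(1) + 2*(4)*conj(-1) + 2*(0)*conj(1) + 2*(2)*conj(-1)]
      = (1/8)[(10) + (2) + (-8) + (0) + (-4)] = 0/8 = 0
  <chi_rho, chi_4> = (1/8)[1*(10)*conj(1) + 1*(2)*conj(1) + 2*(4)*conj(-1) + 2*(0)*conj(-1) + 2*(2)*conj(1)]
      = (1/8)[(10) + (2) + (-8) + (0) + (4)] = 8/8 = 1
  <chi_rho, chi_5> = (1/8)[1*(10)*conj(2) + 1*(2)*conj(-2) + 2*(4)*conj(0) + 2*(0)*conj(0) + 2*(2)*conj(0)]
      = (1/8)[(20) + (-4) + (0) + (0) + (0)] = 16/8 = 2
Dimension check: dim(rho) = sum (mult * dim) = 3*1 + 2*1 + 0*1 + 1*1 + 2*2 = 10 = chi_rho(e) = 10.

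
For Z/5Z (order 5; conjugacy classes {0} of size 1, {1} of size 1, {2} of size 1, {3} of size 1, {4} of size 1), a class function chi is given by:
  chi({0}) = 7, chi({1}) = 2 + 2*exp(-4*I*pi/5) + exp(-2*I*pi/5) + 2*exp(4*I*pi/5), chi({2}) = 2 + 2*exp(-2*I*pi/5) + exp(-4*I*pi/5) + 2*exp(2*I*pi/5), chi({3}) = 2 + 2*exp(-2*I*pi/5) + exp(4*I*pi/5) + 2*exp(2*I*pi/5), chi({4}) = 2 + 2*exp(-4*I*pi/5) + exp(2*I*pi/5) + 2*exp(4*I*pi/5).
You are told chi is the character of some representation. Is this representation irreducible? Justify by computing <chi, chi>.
Not irreducible (reducible): <chi, chi> = 13 > 1.

<chi, chi> = (1/|G|) sum_C |C| * |chi(C)|^2 = (1/5)[1*|7|^2 + 1*|2 + 2*exp(-4*I*pi/5) + exp(-2*I*pi/5) + 2*exp(4*I*pi/5)|^2 + 1*|2 + 2*exp(-2*I*pi/5) + exp(-4*I*pi/5) + 2*exp(2*I*pi/5)|^2 + 1*|2 + 2*exp(-2*I*pi/5) + exp(4*I*pi/5) + 2*exp(2*I*pi/5)|^2 + 1*|2 + 2*exp(-4*I*pi/5) + exp(2*I*pi/5) + 2*exp(4*I*pi/5)|^2]
  = (1/5)[(49) + (13 + 8*exp(-2*I*pi/5) + 10*exp(-4*I*pi/5) + 10*exp(4*I*pi/5) + 8*exp(2*I*pi/5)) + (13 + 10*exp(-2*I*pi/5) + 8*exp(-4*I*pi/5) + 8*exp(4*I*pi/5) + 10*exp(2*I*pi/5)) + (13 + 10*exp(-2*I*pi/5) + 8*exp(-4*I*pi/5) + 8*exp(4*I*pi/5) + 10*exp(2*I*pi/5)) + (13 + 8*exp(-2*I*pi/5) + 10*exp(-4*I*pi/5) + 10*exp(4*I*pi/5) + 8*exp(2*I*pi/5))] = 65/5 = 13.
(Exp terms are combined using exp(i*s)*conj(exp(i*t)) = exp(i*(s-t)), and sums of them are collapsed using the identity that for every m > 1 the m distinct m-th roots of unity sum to 0, e.g. 1 + exp(2*I*pi/3) + exp(-2*I*pi/3) = 0.)
A character is irreducible iff <chi, chi> = 1, so this representation is reducible.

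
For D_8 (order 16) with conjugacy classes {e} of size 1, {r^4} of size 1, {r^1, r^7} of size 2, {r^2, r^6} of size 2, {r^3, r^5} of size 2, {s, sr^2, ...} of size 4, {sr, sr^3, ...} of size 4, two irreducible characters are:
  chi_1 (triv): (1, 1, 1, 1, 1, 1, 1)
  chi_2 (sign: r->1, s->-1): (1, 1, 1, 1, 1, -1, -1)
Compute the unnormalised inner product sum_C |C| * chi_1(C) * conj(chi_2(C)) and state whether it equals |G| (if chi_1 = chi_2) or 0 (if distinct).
Sum = 0; so <chi_1, chi_2> = 0 (distinct irreducibles are orthogonal).

Solution. Compute term by term over conjugacy classes (|C| * chi_1(C) * conj(chi_2(C))):
  1*(1)*conj(1) + 1*(1)*conj(1) + 2*(1)*conj(1) + 2*(1)*conj(1) + 2*(1)*conj(1) + 4*(1)*conj(-1) + 4*(1)*conj(-1)
  = (1) + (1) + (2) + (2) + (2) + (-4) + (-4)
  = 0.
Dividing by |G| = 16 gives 0/16 = 0, matching the row-orthogonality relation <chi_1, chi_2> = [chi_1 = chi_2].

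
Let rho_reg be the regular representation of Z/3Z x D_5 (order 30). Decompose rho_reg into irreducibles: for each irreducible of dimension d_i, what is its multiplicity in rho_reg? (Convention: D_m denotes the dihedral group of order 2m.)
Each irreducible V_i of dimension d_i appears with multiplicity d_i, i.e. rho_reg = (direct sum over all irreducibles V_i) d_i V_i. The irreducible dimensions for Z/3Z x D_5 are 1, 1, 1, 1, 1, 1, 2, 2, 2, 2, 2, 2: 6 irreducibles of dimension 1, each with multiplicity 1; 6 irreducibles of dimension 2, each with multiplicity 2. Total dimension 6*1*1 + 6*2*2 = 30 = |G|.

Justification: General theorem: in the regular representation of a finite group G, each irreducible appears with multiplicity equal to its dimension. Check: dim(rho_reg) = sum d_i^2 = 1 + 1 + 1 + 1 + 1 + 1 + 4 + 4 + 4 + 4 + 4 + 4 = 30 = |G|.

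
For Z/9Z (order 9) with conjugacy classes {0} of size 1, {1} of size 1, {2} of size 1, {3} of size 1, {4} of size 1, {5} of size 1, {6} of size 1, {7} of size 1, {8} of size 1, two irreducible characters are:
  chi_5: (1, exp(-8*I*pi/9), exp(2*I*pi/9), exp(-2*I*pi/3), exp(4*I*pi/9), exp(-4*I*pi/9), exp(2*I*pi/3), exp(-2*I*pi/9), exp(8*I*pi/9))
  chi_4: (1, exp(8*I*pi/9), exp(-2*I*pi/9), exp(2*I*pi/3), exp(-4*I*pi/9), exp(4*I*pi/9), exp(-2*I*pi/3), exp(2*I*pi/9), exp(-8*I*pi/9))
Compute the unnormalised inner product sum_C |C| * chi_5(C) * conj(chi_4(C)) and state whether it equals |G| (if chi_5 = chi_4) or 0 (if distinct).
Sum = 0; so <chi_5, chi_4> = 0 (distinct irreducibles are orthogonal).

Derivation: Compute term by term over conjugacy classes (|C| * chi_5(C) * conj(chi_4(C))):
  1*(1)*conj(1) + 1*(exp(-8*I*pi/9))*conj(exp(8*I*pi/9)) + 1*(exp(2*I*pi/9))*conj(exp(-2*I*pi/9)) + 1*(exp(-2*I*pi/3))*conj(exp(2*I*pi/3)) + 1*(exp(4*I*pi/9))*conj(exp(-4*I*pi/9)) + 1*(exp(-4*I*pi/9))*conj(exp(4*I*pi/9)) + 1*(exp(2*I*pi/3))*conj(exp(-2*I*pi/3)) + 1*(exp(-2*I*pi/9))*conj(exp(2*I*pi/9)) + 1*(exp(8*I*pi/9))*conj(exp(-8*I*pi/9))
  = (1) + (exp(2*I*pi/9)) + (exp(4*I*pi/9)) + (exp(2*I*pi/3)) + (exp(8*I*pi/9)) + (exp(-8*I*pi/9)) + (exp(-2*I*pi/3)) + (exp(-4*I*pi/9)) + (exp(-2*I*pi/9))
  = 0.
(Exp terms are combined using exp(i*s)*conj(exp(i*t)) = exp(i*(s-t)), and sums of them are collapsed using the identity that for every m > 1 the m distinct m-th roots of unity sum to 0, e.g. 1 + exp(2*I*pi/3) + exp(-2*I*pi/3) = 0.)
Dividing by |G| = 9 gives 0/9 = 0, matching the row-orthogonality relation <chi_5, chi_4> = [chi_5 = chi_4].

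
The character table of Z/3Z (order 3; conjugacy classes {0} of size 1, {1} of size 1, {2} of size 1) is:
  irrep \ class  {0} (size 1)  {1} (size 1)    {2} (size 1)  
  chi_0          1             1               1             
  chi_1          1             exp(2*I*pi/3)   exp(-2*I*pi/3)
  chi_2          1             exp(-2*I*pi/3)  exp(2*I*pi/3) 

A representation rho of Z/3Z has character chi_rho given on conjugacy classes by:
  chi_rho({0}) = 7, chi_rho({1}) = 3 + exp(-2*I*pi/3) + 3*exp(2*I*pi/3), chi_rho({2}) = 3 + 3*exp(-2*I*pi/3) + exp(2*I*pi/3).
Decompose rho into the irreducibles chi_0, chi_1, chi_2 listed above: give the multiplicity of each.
Multiplicities: chi_0: 3, chi_1: 3, chi_2: 1.

Reasoning: Use <chi_rho, chi> = (1/|G|) sum_C |C| * chi_rho(C) * conj(chi(C)) with |G| = 3 for each irreducible chi in the table:
  <chi_rho, chi_0> = (1/3)[1*(7)*conj(1) + 1*(3 + exp(-2*I*pi/3) + 3*exp(2*I*pi/3))*conj(1) + 1*(3 + 3*exp(-2*I*pi/3) + exp(2*I*pi/3))*conj(1)]
      = (1/3)[(7) + (3 + exp(-2*I*pi/3) + 3*exp(2*I*pi/3)) + (3 + 3*exp(-2*I*pi/3) + exp(2*I*pi/3))] = 9/3 = 3
  <chi_rho, chi_1> = (1/3)[1*(7)*conj(1) + 1*(3 + exp(-2*I*pi/3) + 3*exp(2*I*pi/3))*conj(exp(2*I*pi/3)) + 1*(3 + 3*exp(-2*I*pi/3) + exp(2*I*pi/3))*conj(exp(-2*I*pi/3))]
      = (1/3)[(7) + (3 + 3*exp(-2*I*pi/3) + exp(2*I*pi/3)) + (3 + exp(-2*I*pi/3) + 3*exp(2*I*pi/3))] = 9/3 = 3
  <chi_rho, chi_2> = (1/3)[1*(7)*conj(1) + 1*(3 + exp(-2*I*pi/3) + 3*exp(2*I*pi/3))*conj(exp(-2*I*pi/3)) + 1*(3 + 3*exp(-2*I*pi/3) + exp(2*I*pi/3))*conj(exp(2*I*pi/3))]
      = (1/3)[(7) + (-2) + (-2)] = 3/3 = 1
(Exp terms are combined using exp(i*s)*conj(exp(i*t)) = exp(i*(s-t)), and sums of them are collapsed using the identity that for every m > 1 the m distinct m-th roots of unity sum to 0, e.g. 1 + exp(2*I*pi/3) + exp(-2*I*pi/3) = 0.)
Dimension check: dim(rho) = sum (mult * dim) = 3*1 + 3*1 + 1*1 = 7 = chi_rho(e) = 7.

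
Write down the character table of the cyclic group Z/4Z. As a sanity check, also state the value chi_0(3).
Character table of Z/4Z (irreps indexed chi_0,...,chi_3 with chi_k(m) = zeta_4^(k*m), zeta_4 = exp(2*pi*i/4)):
  irrep \ class  {0} (size 1)  {1} (size 1)  {2} (size 1)  {3} (size 1)
  chi_0          1             1             1             1           
  chi_1          1             I             -1            -I          
  chi_2          1             -1            1             -1          
  chi_3          1             -I            -1            I           

Spot check: chi_0(3) = zeta_4^(0*3) = zeta_4^0 = 1.

Derivation: Z/4Z is abelian, so all 4 irreducible complex representations are 1-dimensional. They are given by chi_k(m) = zeta_4^(k*m) for k = 0,...,3. Row orthogonality: sum_m chi_k(m) conj(chi_l(m)) = 4 * [k = l].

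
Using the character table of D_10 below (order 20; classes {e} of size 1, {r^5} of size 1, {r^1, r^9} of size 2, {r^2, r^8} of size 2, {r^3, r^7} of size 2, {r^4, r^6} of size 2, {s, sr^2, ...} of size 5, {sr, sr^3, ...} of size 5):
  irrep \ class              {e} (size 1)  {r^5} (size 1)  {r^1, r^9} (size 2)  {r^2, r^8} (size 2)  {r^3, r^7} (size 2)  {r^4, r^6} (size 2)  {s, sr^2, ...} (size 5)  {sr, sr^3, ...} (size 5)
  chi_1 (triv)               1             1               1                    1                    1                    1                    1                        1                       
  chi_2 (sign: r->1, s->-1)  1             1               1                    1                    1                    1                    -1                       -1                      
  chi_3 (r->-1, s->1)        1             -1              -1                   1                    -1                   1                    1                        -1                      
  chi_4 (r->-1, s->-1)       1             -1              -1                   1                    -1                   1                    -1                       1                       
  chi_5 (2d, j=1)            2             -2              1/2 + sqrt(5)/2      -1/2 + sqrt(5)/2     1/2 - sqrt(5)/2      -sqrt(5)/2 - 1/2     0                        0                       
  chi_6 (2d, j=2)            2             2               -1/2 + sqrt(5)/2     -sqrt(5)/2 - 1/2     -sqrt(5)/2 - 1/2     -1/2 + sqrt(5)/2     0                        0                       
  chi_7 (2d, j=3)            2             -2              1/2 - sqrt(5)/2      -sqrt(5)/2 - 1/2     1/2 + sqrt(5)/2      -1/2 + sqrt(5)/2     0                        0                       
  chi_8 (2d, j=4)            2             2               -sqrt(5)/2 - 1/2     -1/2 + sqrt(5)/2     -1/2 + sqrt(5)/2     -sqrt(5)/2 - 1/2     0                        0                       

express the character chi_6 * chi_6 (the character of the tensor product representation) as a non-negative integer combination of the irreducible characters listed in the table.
chi_6 tensor chi_6 = chi_1 + chi_2 + chi_8 (all other irreducibles have multiplicity 0).

Justification: The character of a tensor product is the pointwise product (chi_6 * chi_6)(C) = chi_6(C) * chi_6(C):
  {e}: (2)*(2), {r^5}: (2)*(2), {r^1, r^9}: (-1/2 + sqrt(5)/2)*(-1/2 + sqrt(5)/2), {r^2, r^8}: (-sqrt(5)/2 - 1/2)*(-sqrt(5)/2 - 1/2), {r^3, r^7}: (-sqrt(5)/2 - 1/2)*(-sqrt(5)/2 - 1/2), {r^4, r^6}: (-1/2 + sqrt(5)/2)*(-1/2 + sqrt(5)/2), {s, sr^2, ...}: (0)*(0), {sr, sr^3, ...}: (0)*(0)
so (chi_6 * chi_6) takes values
  {e} -> 4, {r^5} -> 4, {r^1, r^9} -> 3/2 - sqrt(5)/2, {r^2, r^8} -> sqrt(5)/2 + 3/2, {r^3, r^7} -> sqrt(5)/2 + 3/2, {r^4, r^6} -> 3/2 - sqrt(5)/2, {s, sr^2, ...} -> 0, {sr, sr^3, ...} -> 0.
Now take the inner product of this character with each irreducible chi from the table, <chi_6*chi_6, chi> = (1/20) sum_C |C| (chi_6*chi_6)(C) conj(chi(C)):
  <chi_6*chi_6, chi_1> = (1/20)[1*(4)*conj(1) + 1*(4)*conj(1) + 2*(3/2 - sqrt(5)/2)*conj(1) + 2*(sqrt(5)/2 + 3/2)*conj(1) + 2*(sqrt(5)/2 + 3/2)*conj(1) + 2*(3/2 - sqrt(5)/2)*conj(1) + 5*(0)*conj(1) + 5*(0)*conj(1)]
      = (1/20)[(4) + (4) + (3 - sqrt(5)) + (sqrt(5) + 3) + (sqrt(5) + 3) + (3 - sqrt(5)) + (0) + (0)] = 20/20 = 1
  <chi_6*chi_6, chi_2> = (1/20)[1*(4)*conj(1) + 1*(4)*conj(1) + 2*(3/2 - sqrt(5)/2)*conj(1) + 2*(sqrt(5)/2 + 3/2)*conj(1) + 2*(sqrt(5)/2 + 3/2)*conj(1) + 2*(3/2 - sqrt(5)/2)*conj(1) + 5*(0)*conj(-1) + 5*(0)*conj(-1)]
      = (1/20)[(4) + (4) + (3 - sqrt(5)) + (sqrt(5) + 3) + (sqrt(5) + 3) + (3 - sqrt(5)) + (0) + (0)] = 20/20 = 1
  <chi_6*chi_6, chi_3> = (1/20)[1*(4)*conj(1) + 1*(4)*conj(-1) + 2*(3/2 - sqrt(5)/2)*conj(-1) + 2*(sqrt(5)/2 + 3/2)*conj(1) + 2*(sqrt(5)/2 + 3/2)*conj(-1) + 2*(3/2 - sqrt(5)/2)*conj(1) + 5*(0)*conj(1) + 5*(0)*conj(-1)]
      = (1/20)[(4) + (-4) + (-3 + sqrt(5)) + (sqrt(5) + 3) + (-3 - sqrt(5)) + (3 - sqrt(5)) + (0) + (0)] = 0/20 = 0
  <chi_6*chi_6, chi_4> = (1/20)[1*(4)*conj(1) + 1*(4)*conj(-1) + 2*(3/2 - sqrt(5)/2)*conj(-1) + 2*(sqrt(5)/2 + 3/2)*conj(1) + 2*(sqrt(5)/2 + 3/2)*conj(-1) + 2*(3/2 - sqrt(5)/2)*conj(1) + 5*(0)*conj(-1) + 5*(0)*conj(1)]
      = (1/20)[(4) + (-4) + (-3 + sqrt(5)) + (sqrt(5) + 3) + (-3 - sqrt(5)) + (3 - sqrt(5)) + (0) + (0)] = 0/20 = 0
  <chi_6*chi_6, chi_5> = (1/20)[1*(4)*conj(2) + 1*(4)*conj(-2) + 2*(3/2 - sqrt(5)/2)*conj(1/2 + sqrt(5)/2) + 2*(sqrt(5)/2 + 3/2)*conj(-1/2 + sqrt(5)/2) + 2*(sqrt(5)/2 + 3/2)*conj(1/2 - sqrt(5)/2) + 2*(3/2 - sqrt(5)/2)*conj(-sqrt(5)/2 - 1/2) + 5*(0)*conj(0) + 5*(0)*conj(0)]
      = (1/20)[(8) + (-8) + (-1 + sqrt(5)) + (1 + sqrt(5)) + (-sqrt(5) - 1) + (1 - sqrt(5)) + (0) + (0)] = 0/20 = 0
  <chi_6*chi_6, chi_6> = (1/20)[1*(4)*conj(2) + 1*(4)*conj(2) + 2*(3/2 - sqrt(5)/2)*conj(-1/2 + sqrt(5)/2) + 2*(sqrt(5)/2 + 3/2)*conj(-sqrt(5)/2 - 1/2) + 2*(sqrt(5)/2 + 3/2)*conj(-sqrt(5)/2 - 1/2) + 2*(3/2 - sqrt(5)/2)*conj(-1/2 + sqrt(5)/2) + 5*(0)*conj(0) + 5*(0)*conj(0)]
      = (1/20)[(8) + (8) + (-4 + 2*sqrt(5)) + (-2*sqrt(5) - 4) + (-2*sqrt(5) - 4) + (-4 + 2*sqrt(5)) + (0) + (0)] = 0/20 = 0
  <chi_6*chi_6, chi_7> = (1/20)[1*(4)*conj(2) + 1*(4)*conj(-2) + 2*(3/2 - sqrt(5)/2)*conj(1/2 - sqrt(5)/2) + 2*(sqrt(5)/2 + 3/2)*conj(-sqrt(5)/2 - 1/2) + 2*(sqrt(5)/2 + 3/2)*conj(1/2 + sqrt(5)/2) + 2*(3/2 - sqrt(5)/2)*conj(-1/2 + sqrt(5)/2) + 5*(0)*conj(0) + 5*(0)*conj(0)]
      = (1/20)[(8) + (-8) + (4 - 2*sqrt(5)) + (-2*sqrt(5) - 4) + (4 + 2*sqrt(5)) + (-4 + 2*sqrt(5)) + (0) + (0)] = 0/20 = 0
  <chi_6*chi_6, chi_8> = (1/20)[1*(4)*conj(2) + 1*(4)*conj(2) + 2*(3/2 - sqrt(5)/2)*conj(-sqrt(5)/2 - 1/2) + 2*(sqrt(5)/2 + 3/2)*conj(-1/2 + sqrt(5)/2) + 2*(sqrt(5)/2 + 3/2)*conj(-1/2 + sqrt(5)/2) + 2*(3/2 - sqrt(5)/2)*conj(-sqrt(5)/2 - 1/2) + 5*(0)*conj(0) + 5*(0)*conj(0)]
      = (1/20)[(8) + (8) + (1 - sqrt(5)) + (1 + sqrt(5)) + (1 + sqrt(5)) + (1 - sqrt(5)) + (0) + (0)] = 20/20 = 1
Hence the multiplicities are chi_1: 1, chi_2: 1, chi_8: 1. Dimension check: dim(chi_6)*dim(chi_6) = 2*2 = 4 and sum (mult * dim) = 1*1 + 1*1 + 1*2 = 4.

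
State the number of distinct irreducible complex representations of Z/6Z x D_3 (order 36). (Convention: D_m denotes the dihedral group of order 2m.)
18

Working: The number of irreducible complex representations of a finite group equals its number of conjugacy classes. For a direct product, #classes(G x H) = #classes(G) * #classes(H). Z/6Z has 6 classes (abelian), D_3 has 3 classes, so 6 * 3 = 18, so Z/6Z x D_3 (order 36) has exactly 18 irreducible complex representations.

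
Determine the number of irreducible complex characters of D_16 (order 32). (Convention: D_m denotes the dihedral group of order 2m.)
11

Solution. The number of irreducible complex representations of a finite group equals its number of conjugacy classes. D_16 has 11 conjugacy classes (n/2 + 3 for n even), so D_16 (order 32) has exactly 11 irreducible complex representations.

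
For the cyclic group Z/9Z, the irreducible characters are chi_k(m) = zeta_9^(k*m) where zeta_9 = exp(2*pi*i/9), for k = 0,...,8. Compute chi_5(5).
chi_5(5) = zeta_9^25 = exp(-4*I*pi/9)

chi_5(5) = zeta_9^(5*5) = zeta_9^25. Since zeta_9^9 = 1, this equals zeta_9^7 = exp(2*pi*i*7/9) = exp(-4*I*pi/9).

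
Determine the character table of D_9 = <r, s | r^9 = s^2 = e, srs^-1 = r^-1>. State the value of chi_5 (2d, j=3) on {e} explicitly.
Conjugacy classes: {e} of size 1, {r^1, r^8} of size 2, {r^2, r^7} of size 2, {r^3, r^6} of size 2, {r^4, r^5} of size 2, {s, sr, ..., sr^8} of size 9.
Character table:
  irrep \ class              {e} (size 1)  {r^1, r^8} (size 2)  {r^2, r^7} (size 2)  {r^3, r^6} (size 2)  {r^4, r^5} (size 2)  {s, sr, ..., sr^8} (size 9)
  chi_1 (triv)               1             1                    1                    1                    1                    1                          
  chi_2 (sign: r->1, s->-1)  1             1                    1                    1                    1                    -1                         
  chi_3 (2d, j=1)            2             2*cos(2*pi/9)        2*cos(4*pi/9)        -1                   -2*cos(pi/9)         0                          
  chi_4 (2d, j=2)            2             2*cos(4*pi/9)        -2*cos(pi/9)         -1                   2*cos(2*pi/9)        0                          
  chi_5 (2d, j=3)            2             -1                   -1                   2                    -1                   0                          
  chi_6 (2d, j=4)            2             -2*cos(pi/9)         2*cos(2*pi/9)        -1                   2*cos(4*pi/9)        0                          

Spot check: chi_5 (2d, j=3) on {e} = 2.

Solution. D_9 has order 2*9 = 18 with 6 conjugacy classes, hence 6 irreducibles. Sum of squared dims 1 + 1 + 4 + 4 + 4 + 4 = 18 = |G|. Linear characters come from the abelianisation; the 2-dimensional irreps have character r^k -> 2*cos(2*pi*j*k/9), reflections -> 0.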